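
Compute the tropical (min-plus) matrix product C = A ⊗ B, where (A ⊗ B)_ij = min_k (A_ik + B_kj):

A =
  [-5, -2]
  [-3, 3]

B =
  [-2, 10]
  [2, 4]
A ⊗ B =
  [-7, 2]
  [-5, 7]

Apply the min-plus product entry-by-entry:
  C[0][0] = min over k of (A[0][0] + B[0][0] = -5 + -2 = -7, A[0][1] + B[1][0] = -2 + 2 = 0) = -7 (attained at k = 0)
  C[0][1] = min over k of (A[0][0] + B[0][1] = -5 + 10 = 5, A[0][1] + B[1][1] = -2 + 4 = 2) = 2 (attained at k = 1)
  C[1][0] = min over k of (A[1][0] + B[0][0] = -3 + -2 = -5, A[1][1] + B[1][0] = 3 + 2 = 5) = -5 (attained at k = 0)
  C[1][1] = min over k of (A[1][0] + B[0][1] = -3 + 10 = 7, A[1][1] + B[1][1] = 3 + 4 = 7) = 7 (attained at k = 0)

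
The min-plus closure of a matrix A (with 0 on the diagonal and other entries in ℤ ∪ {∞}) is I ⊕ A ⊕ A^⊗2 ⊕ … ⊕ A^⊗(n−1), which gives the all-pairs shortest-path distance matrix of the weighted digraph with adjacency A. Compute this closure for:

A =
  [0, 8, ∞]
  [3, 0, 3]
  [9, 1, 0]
Closure =
  [0, 8, 11]
  [3, 0, 3]
  [4, 1, 0]

This is the Floyd-Warshall all-pairs shortest-path computation. For each intermediate vertex k = 0, 1, …, 2, update dist[i][j] ← min(dist[i][j], dist[i][k] + dist[k][j]). The final matrix gives, for each (i, j), the minimum total weight of any directed path from i to j (possibly empty when i = j).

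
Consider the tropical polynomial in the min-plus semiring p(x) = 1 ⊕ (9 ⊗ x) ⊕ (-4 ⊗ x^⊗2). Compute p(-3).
p(-3) = -10

A tropical monomial a ⊗ x^⊗i evaluates to a + i · x. Evaluating each term at x = -3:
  Term 0 contributes 1 + 0 · -3 = 1
  Term 1 contributes 9 + 1 · -3 = 6
  Term 2 contributes -4 + 2 · -3 = -10
p(-3) = ⊕ of these = min[1, 6, -10] = -10.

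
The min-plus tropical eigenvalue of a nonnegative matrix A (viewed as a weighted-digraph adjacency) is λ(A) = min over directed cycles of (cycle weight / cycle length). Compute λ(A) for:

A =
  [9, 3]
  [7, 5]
λ(A) = 5

Enumerate directed cycles and compute their means (weight / length). Sample:
  cycle 0 → 0: weight = 9, length = 1, mean = 9/1 ≈ 9.000
  cycle 1 → 1: weight = 5, length = 1, mean = 5/1 ≈ 5.000
  cycle 0 → 1 → 0: weight = 10, length = 2, mean = 10/2 ≈ 5.000
  cycle 1 → 0 → 1: weight = 10, length = 2, mean = 10/2 ≈ 5.000
Minimum mean = 5.000, attained e.g. along the cycle 1 → 1 with weight 5 and length 1. So λ(A) = 5/1 = 5.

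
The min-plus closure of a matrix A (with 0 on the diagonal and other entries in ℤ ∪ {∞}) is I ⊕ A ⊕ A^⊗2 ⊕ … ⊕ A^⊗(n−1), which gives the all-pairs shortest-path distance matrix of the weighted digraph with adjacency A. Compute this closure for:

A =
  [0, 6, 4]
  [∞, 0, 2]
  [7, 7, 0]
Closure =
  [0, 6, 4]
  [9, 0, 2]
  [7, 7, 0]

This is the Floyd-Warshall all-pairs shortest-path computation. For each intermediate vertex k = 0, 1, …, 2, update dist[i][j] ← min(dist[i][j], dist[i][k] + dist[k][j]). The final matrix gives, for each (i, j), the minimum total weight of any directed path from i to j (possibly empty when i = j).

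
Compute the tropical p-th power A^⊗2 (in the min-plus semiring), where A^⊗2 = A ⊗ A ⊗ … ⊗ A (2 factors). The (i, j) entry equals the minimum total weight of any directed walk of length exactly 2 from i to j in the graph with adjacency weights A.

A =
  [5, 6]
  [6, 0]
A^⊗2 =
  [10, 6]
  [6, 0]

Each entry (A^⊗2)_ij equals the minimum over all length-2 walks i = v_0 → v_1 → … → v_2 = j of Σ_t A[v_t][v_{t+1}]. For example, for (i, j) = (0, 1) we minimise over 2 possible intermediate vertex sequences; the minimum is 6, attained along the walk 0 → 1 → 1.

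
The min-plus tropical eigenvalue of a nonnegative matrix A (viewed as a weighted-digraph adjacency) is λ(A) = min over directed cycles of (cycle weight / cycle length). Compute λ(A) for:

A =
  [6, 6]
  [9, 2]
λ(A) = 2

Enumerate directed cycles and compute their means (weight / length). Sample:
  cycle 0 → 0: weight = 6, length = 1, mean = 6/1 ≈ 6.000
  cycle 1 → 1: weight = 2, length = 1, mean = 2/1 ≈ 2.000
  cycle 0 → 1 → 0: weight = 15, length = 2, mean = 15/2 ≈ 7.500
  cycle 1 → 0 → 1: weight = 15, length = 2, mean = 15/2 ≈ 7.500
Minimum mean = 2.000, attained e.g. along the cycle 1 → 1 with weight 2 and length 1. So λ(A) = 2/1 = 2.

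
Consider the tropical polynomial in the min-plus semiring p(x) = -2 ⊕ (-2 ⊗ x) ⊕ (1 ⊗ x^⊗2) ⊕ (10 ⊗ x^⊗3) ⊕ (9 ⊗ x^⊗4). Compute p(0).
p(0) = -2

A tropical monomial a ⊗ x^⊗i evaluates to a + i · x. Evaluating each term at x = 0:
  Term 0 contributes -2 + 0 · 0 = -2
  Term 1 contributes -2 + 1 · 0 = -2
  Term 2 contributes 1 + 2 · 0 = 1
  Term 3 contributes 10 + 3 · 0 = 10
  Term 4 contributes 9 + 4 · 0 = 9
p(0) = ⊕ of these = min[-2, -2, 1, 10, 9] = -2.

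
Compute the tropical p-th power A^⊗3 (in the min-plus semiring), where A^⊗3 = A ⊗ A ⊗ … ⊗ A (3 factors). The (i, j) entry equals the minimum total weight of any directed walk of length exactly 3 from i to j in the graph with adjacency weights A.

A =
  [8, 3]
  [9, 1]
A^⊗3 =
  [13, 5]
  [11, 3]

Each entry (A^⊗3)_ij equals the minimum over all length-3 walks i = v_0 → v_1 → … → v_3 = j of Σ_t A[v_t][v_{t+1}]. For example, for (i, j) = (0, 1) we minimise over 4 possible intermediate vertex sequences; the minimum is 5, attained along the walk 0 → 1 → 1 → 1.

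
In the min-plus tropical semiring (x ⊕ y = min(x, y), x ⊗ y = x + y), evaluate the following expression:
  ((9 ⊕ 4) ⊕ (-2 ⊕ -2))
((9 ⊕ 4) ⊕ (-2 ⊕ -2)) = -2

Expand innermost to outermost. Recall ⊕ takes the minimum of its arguments and ⊗ takes their sum. Working out the expression ((9 ⊕ 4) ⊕ (-2 ⊕ -2)) gives -2.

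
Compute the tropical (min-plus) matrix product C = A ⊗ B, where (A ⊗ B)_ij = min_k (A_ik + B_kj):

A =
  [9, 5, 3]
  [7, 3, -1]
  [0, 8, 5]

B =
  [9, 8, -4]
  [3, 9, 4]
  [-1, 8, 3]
A ⊗ B =
  [2, 11, 5]
  [-2, 7, 2]
  [4, 8, -4]

Apply the min-plus product entry-by-entry:
  C[0][0] = min over k of (A[0][0] + B[0][0] = 9 + 9 = 18, A[0][1] + B[1][0] = 5 + 3 = 8, A[0][2] + B[2][0] = 3 + -1 = 2) = 2 (attained at k = 2)
  C[0][1] = min over k of (A[0][0] + B[0][1] = 9 + 8 = 17, A[0][1] + B[1][1] = 5 + 9 = 14, A[0][2] + B[2][1] = 3 + 8 = 11) = 11 (attained at k = 2)
  C[0][2] = min over k of (A[0][0] + B[0][2] = 9 + -4 = 5, A[0][1] + B[1][2] = 5 + 4 = 9, A[0][2] + B[2][2] = 3 + 3 = 6) = 5 (attained at k = 0)
  C[1][0] = min over k of (A[1][0] + B[0][0] = 7 + 9 = 16, A[1][1] + B[1][0] = 3 + 3 = 6, A[1][2] + B[2][0] = -1 + -1 = -2) = -2 (attained at k = 2)
  C[1][1] = min over k of (A[1][0] + B[0][1] = 7 + 8 = 15, A[1][1] + B[1][1] = 3 + 9 = 12, A[1][2] + B[2][1] = -1 + 8 = 7) = 7 (attained at k = 2)
  C[1][2] = min over k of (A[1][0] + B[0][2] = 7 + -4 = 3, A[1][1] + B[1][2] = 3 + 4 = 7, A[1][2] + B[2][2] = -1 + 3 = 2) = 2 (attained at k = 2)
  C[2][0] = min over k of (A[2][0] + B[0][0] = 0 + 9 = 9, A[2][1] + B[1][0] = 8 + 3 = 11, A[2][2] + B[2][0] = 5 + -1 = 4) = 4 (attained at k = 2)
  C[2][1] = min over k of (A[2][0] + B[0][1] = 0 + 8 = 8, A[2][1] + B[1][1] = 8 + 9 = 17, A[2][2] + B[2][1] = 5 + 8 = 13) = 8 (attained at k = 0)
  C[2][2] = min over k of (A[2][0] + B[0][2] = 0 + -4 = -4, A[2][1] + B[1][2] = 8 + 4 = 12, A[2][2] + B[2][2] = 5 + 3 = 8) = -4 (attained at k = 0)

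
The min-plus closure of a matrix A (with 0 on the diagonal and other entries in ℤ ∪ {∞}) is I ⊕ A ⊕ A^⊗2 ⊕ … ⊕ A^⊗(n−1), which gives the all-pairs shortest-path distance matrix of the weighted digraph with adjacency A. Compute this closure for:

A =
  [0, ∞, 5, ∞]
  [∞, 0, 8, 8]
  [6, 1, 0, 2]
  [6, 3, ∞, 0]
Closure =
  [0, 6, 5, 7]
  [14, 0, 8, 8]
  [6, 1, 0, 2]
  [6, 3, 11, 0]

This is the Floyd-Warshall all-pairs shortest-path computation. For each intermediate vertex k = 0, 1, …, 3, update dist[i][j] ← min(dist[i][j], dist[i][k] + dist[k][j]). The final matrix gives, for each (i, j), the minimum total weight of any directed path from i to j (possibly empty when i = j).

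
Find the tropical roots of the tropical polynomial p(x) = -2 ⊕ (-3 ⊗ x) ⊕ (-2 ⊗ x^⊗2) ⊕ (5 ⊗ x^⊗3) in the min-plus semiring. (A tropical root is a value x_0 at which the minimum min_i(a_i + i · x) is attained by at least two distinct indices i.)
Roots: {-7, -1, 1}

Each tropical root is a break point of the lower envelope of the lines y = a_i + i · x (there are 4 lines, with slopes 0, 1, ..., 3). Only the lines that attain the minimum somewhere contribute to roots; other lines are dominated. Here the surviving (envelope) indices are i = 3, i = 2, i = 1, i = 0.
Intersections between consecutive envelope lines give the roots: for adjacent envelope indices i < j the intersection is x = (a_i − a_j) / (j − i). Reading off the sorted break points: {-7, -1, 1}.
Verification: at each break x_0, at least two indices attain the minimum of min_i(a_i + i · x_0).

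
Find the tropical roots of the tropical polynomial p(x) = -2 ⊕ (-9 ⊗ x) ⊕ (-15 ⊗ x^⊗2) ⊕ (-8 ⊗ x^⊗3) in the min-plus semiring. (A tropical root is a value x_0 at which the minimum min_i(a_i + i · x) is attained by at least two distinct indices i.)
Roots: {-7, 6, 7}

Each tropical root is a break point of the lower envelope of the lines y = a_i + i · x (there are 4 lines, with slopes 0, 1, ..., 3). Only the lines that attain the minimum somewhere contribute to roots; other lines are dominated. Here the surviving (envelope) indices are i = 3, i = 2, i = 1, i = 0.
Intersections between consecutive envelope lines give the roots: for adjacent envelope indices i < j the intersection is x = (a_i − a_j) / (j − i). Reading off the sorted break points: {-7, 6, 7}.
Verification: at each break x_0, at least two indices attain the minimum of min_i(a_i + i · x_0).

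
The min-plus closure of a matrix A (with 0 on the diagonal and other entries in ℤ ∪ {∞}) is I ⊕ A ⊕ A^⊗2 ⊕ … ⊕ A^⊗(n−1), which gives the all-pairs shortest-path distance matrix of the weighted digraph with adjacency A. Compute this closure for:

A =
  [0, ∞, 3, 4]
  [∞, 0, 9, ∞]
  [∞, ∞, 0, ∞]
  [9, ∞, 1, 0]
Closure =
  [0, ∞, 3, 4]
  [∞, 0, 9, ∞]
  [∞, ∞, 0, ∞]
  [9, ∞, 1, 0]

This is the Floyd-Warshall all-pairs shortest-path computation. For each intermediate vertex k = 0, 1, …, 3, update dist[i][j] ← min(dist[i][j], dist[i][k] + dist[k][j]). The final matrix gives, for each (i, j), the minimum total weight of any directed path from i to j (possibly empty when i = j).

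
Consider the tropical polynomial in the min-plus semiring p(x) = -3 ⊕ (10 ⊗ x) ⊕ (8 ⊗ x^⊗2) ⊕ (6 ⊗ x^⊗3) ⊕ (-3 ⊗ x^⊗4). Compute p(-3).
p(-3) = -15

A tropical monomial a ⊗ x^⊗i evaluates to a + i · x. Evaluating each term at x = -3:
  Term 0 contributes -3 + 0 · -3 = -3
  Term 1 contributes 10 + 1 · -3 = 7
  Term 2 contributes 8 + 2 · -3 = 2
  Term 3 contributes 6 + 3 · -3 = -3
  Term 4 contributes -3 + 4 · -3 = -15
p(-3) = ⊕ of these = min[-3, 7, 2, -3, -15] = -15.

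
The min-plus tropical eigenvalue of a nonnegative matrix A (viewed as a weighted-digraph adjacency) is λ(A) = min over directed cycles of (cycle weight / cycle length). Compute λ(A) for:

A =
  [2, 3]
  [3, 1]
λ(A) = 1

Enumerate directed cycles and compute their means (weight / length). Sample:
  cycle 0 → 0: weight = 2, length = 1, mean = 2/1 ≈ 2.000
  cycle 1 → 1: weight = 1, length = 1, mean = 1/1 ≈ 1.000
  cycle 0 → 1 → 0: weight = 6, length = 2, mean = 6/2 ≈ 3.000
  cycle 1 → 0 → 1: weight = 6, length = 2, mean = 6/2 ≈ 3.000
Minimum mean = 1.000, attained e.g. along the cycle 1 → 1 with weight 1 and length 1. So λ(A) = 1/1 = 1.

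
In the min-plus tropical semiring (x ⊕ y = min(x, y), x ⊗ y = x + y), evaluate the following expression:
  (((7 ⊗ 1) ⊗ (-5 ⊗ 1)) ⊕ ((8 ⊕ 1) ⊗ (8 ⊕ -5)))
(((7 ⊗ 1) ⊗ (-5 ⊗ 1)) ⊕ ((8 ⊕ 1) ⊗ (8 ⊕ -5))) = -4

Expand innermost to outermost. Recall ⊕ takes the minimum of its arguments and ⊗ takes their sum. Working out the expression (((7 ⊗ 1) ⊗ (-5 ⊗ 1)) ⊕ ((8 ⊕ 1) ⊗ (8 ⊕ -5))) gives -4.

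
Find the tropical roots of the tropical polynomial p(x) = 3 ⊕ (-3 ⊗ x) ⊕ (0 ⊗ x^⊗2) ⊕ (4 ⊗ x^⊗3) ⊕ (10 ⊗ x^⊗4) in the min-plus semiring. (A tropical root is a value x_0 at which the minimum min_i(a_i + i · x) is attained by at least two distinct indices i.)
Roots: {-6, -4, -3, 6}

Each tropical root is a break point of the lower envelope of the lines y = a_i + i · x (there are 5 lines, with slopes 0, 1, ..., 4). Only the lines that attain the minimum somewhere contribute to roots; other lines are dominated. Here the surviving (envelope) indices are i = 4, i = 3, i = 2, i = 1, i = 0.
Intersections between consecutive envelope lines give the roots: for adjacent envelope indices i < j the intersection is x = (a_i − a_j) / (j − i). Reading off the sorted break points: {-6, -4, -3, 6}.
Verification: at each break x_0, at least two indices attain the minimum of min_i(a_i + i · x_0).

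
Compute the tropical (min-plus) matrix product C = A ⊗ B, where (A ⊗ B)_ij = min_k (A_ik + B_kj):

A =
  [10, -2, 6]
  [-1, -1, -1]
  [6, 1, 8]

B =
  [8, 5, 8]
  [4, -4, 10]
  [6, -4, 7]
A ⊗ B =
  [2, -6, 8]
  [3, -5, 6]
  [5, -3, 11]

Apply the min-plus product entry-by-entry:
  C[0][0] = min over k of (A[0][0] + B[0][0] = 10 + 8 = 18, A[0][1] + B[1][0] = -2 + 4 = 2, A[0][2] + B[2][0] = 6 + 6 = 12) = 2 (attained at k = 1)
  C[0][1] = min over k of (A[0][0] + B[0][1] = 10 + 5 = 15, A[0][1] + B[1][1] = -2 + -4 = -6, A[0][2] + B[2][1] = 6 + -4 = 2) = -6 (attained at k = 1)
  C[0][2] = min over k of (A[0][0] + B[0][2] = 10 + 8 = 18, A[0][1] + B[1][2] = -2 + 10 = 8, A[0][2] + B[2][2] = 6 + 7 = 13) = 8 (attained at k = 1)
  C[1][0] = min over k of (A[1][0] + B[0][0] = -1 + 8 = 7, A[1][1] + B[1][0] = -1 + 4 = 3, A[1][2] + B[2][0] = -1 + 6 = 5) = 3 (attained at k = 1)
  C[1][1] = min over k of (A[1][0] + B[0][1] = -1 + 5 = 4, A[1][1] + B[1][1] = -1 + -4 = -5, A[1][2] + B[2][1] = -1 + -4 = -5) = -5 (attained at k = 1)
  C[1][2] = min over k of (A[1][0] + B[0][2] = -1 + 8 = 7, A[1][1] + B[1][2] = -1 + 10 = 9, A[1][2] + B[2][2] = -1 + 7 = 6) = 6 (attained at k = 2)
  C[2][0] = min over k of (A[2][0] + B[0][0] = 6 + 8 = 14, A[2][1] + B[1][0] = 1 + 4 = 5, A[2][2] + B[2][0] = 8 + 6 = 14) = 5 (attained at k = 1)
  C[2][1] = min over k of (A[2][0] + B[0][1] = 6 + 5 = 11, A[2][1] + B[1][1] = 1 + -4 = -3, A[2][2] + B[2][1] = 8 + -4 = 4) = -3 (attained at k = 1)
  C[2][2] = min over k of (A[2][0] + B[0][2] = 6 + 8 = 14, A[2][1] + B[1][2] = 1 + 10 = 11, A[2][2] + B[2][2] = 8 + 7 = 15) = 11 (attained at k = 1)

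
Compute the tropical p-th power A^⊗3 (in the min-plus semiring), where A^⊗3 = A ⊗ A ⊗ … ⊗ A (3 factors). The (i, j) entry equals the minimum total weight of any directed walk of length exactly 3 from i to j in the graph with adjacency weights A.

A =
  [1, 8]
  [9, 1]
A^⊗3 =
  [3, 10]
  [11, 3]

Each entry (A^⊗3)_ij equals the minimum over all length-3 walks i = v_0 → v_1 → … → v_3 = j of Σ_t A[v_t][v_{t+1}]. For example, for (i, j) = (0, 1) we minimise over 4 possible intermediate vertex sequences; the minimum is 10, attained along the walk 0 → 0 → 0 → 1.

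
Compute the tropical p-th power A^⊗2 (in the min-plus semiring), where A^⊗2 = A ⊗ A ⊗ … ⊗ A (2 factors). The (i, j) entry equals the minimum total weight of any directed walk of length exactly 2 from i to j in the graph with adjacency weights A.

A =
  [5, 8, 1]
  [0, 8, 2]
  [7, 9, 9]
A^⊗2 =
  [8, 10, 6]
  [5, 8, 1]
  [9, 15, 8]

Each entry (A^⊗2)_ij equals the minimum over all length-2 walks i = v_0 → v_1 → … → v_2 = j of Σ_t A[v_t][v_{t+1}]. For example, for (i, j) = (0, 2) we minimise over 3 possible intermediate vertex sequences; the minimum is 6, attained along the walk 0 → 0 → 2.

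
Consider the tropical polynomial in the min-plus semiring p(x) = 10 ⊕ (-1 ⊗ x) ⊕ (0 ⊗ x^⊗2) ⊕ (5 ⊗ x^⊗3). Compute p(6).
p(6) = 5

A tropical monomial a ⊗ x^⊗i evaluates to a + i · x. Evaluating each term at x = 6:
  Term 0 contributes 10 + 0 · 6 = 10
  Term 1 contributes -1 + 1 · 6 = 5
  Term 2 contributes 0 + 2 · 6 = 12
  Term 3 contributes 5 + 3 · 6 = 23
p(6) = ⊕ of these = min[10, 5, 12, 23] = 5.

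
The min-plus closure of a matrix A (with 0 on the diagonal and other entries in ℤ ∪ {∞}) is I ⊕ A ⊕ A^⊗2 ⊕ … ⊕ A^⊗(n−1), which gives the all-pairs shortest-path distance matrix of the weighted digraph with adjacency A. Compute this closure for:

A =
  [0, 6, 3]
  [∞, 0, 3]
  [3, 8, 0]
Closure =
  [0, 6, 3]
  [6, 0, 3]
  [3, 8, 0]

This is the Floyd-Warshall all-pairs shortest-path computation. For each intermediate vertex k = 0, 1, …, 2, update dist[i][j] ← min(dist[i][j], dist[i][k] + dist[k][j]). The final matrix gives, for each (i, j), the minimum total weight of any directed path from i to j (possibly empty when i = j).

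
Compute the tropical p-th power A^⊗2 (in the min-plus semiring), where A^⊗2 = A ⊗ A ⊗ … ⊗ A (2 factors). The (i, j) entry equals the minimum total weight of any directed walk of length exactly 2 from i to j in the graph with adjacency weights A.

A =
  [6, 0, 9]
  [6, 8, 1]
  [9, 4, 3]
A^⊗2 =
  [6, 6, 1]
  [10, 5, 4]
  [10, 7, 5]

Each entry (A^⊗2)_ij equals the minimum over all length-2 walks i = v_0 → v_1 → … → v_2 = j of Σ_t A[v_t][v_{t+1}]. For example, for (i, j) = (0, 2) we minimise over 3 possible intermediate vertex sequences; the minimum is 1, attained along the walk 0 → 1 → 2.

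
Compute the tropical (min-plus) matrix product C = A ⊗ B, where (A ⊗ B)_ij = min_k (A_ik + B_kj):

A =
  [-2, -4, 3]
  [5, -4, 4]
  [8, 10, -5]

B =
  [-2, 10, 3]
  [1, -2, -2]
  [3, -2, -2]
A ⊗ B =
  [-4, -6, -6]
  [-3, -6, -6]
  [-2, -7, -7]

Apply the min-plus product entry-by-entry:
  C[0][0] = min over k of (A[0][0] + B[0][0] = -2 + -2 = -4, A[0][1] + B[1][0] = -4 + 1 = -3, A[0][2] + B[2][0] = 3 + 3 = 6) = -4 (attained at k = 0)
  C[0][1] = min over k of (A[0][0] + B[0][1] = -2 + 10 = 8, A[0][1] + B[1][1] = -4 + -2 = -6, A[0][2] + B[2][1] = 3 + -2 = 1) = -6 (attained at k = 1)
  C[0][2] = min over k of (A[0][0] + B[0][2] = -2 + 3 = 1, A[0][1] + B[1][2] = -4 + -2 = -6, A[0][2] + B[2][2] = 3 + -2 = 1) = -6 (attained at k = 1)
  C[1][0] = min over k of (A[1][0] + B[0][0] = 5 + -2 = 3, A[1][1] + B[1][0] = -4 + 1 = -3, A[1][2] + B[2][0] = 4 + 3 = 7) = -3 (attained at k = 1)
  C[1][1] = min over k of (A[1][0] + B[0][1] = 5 + 10 = 15, A[1][1] + B[1][1] = -4 + -2 = -6, A[1][2] + B[2][1] = 4 + -2 = 2) = -6 (attained at k = 1)
  C[1][2] = min over k of (A[1][0] + B[0][2] = 5 + 3 = 8, A[1][1] + B[1][2] = -4 + -2 = -6, A[1][2] + B[2][2] = 4 + -2 = 2) = -6 (attained at k = 1)
  C[2][0] = min over k of (A[2][0] + B[0][0] = 8 + -2 = 6, A[2][1] + B[1][0] = 10 + 1 = 11, A[2][2] + B[2][0] = -5 + 3 = -2) = -2 (attained at k = 2)
  C[2][1] = min over k of (A[2][0] + B[0][1] = 8 + 10 = 18, A[2][1] + B[1][1] = 10 + -2 = 8, A[2][2] + B[2][1] = -5 + -2 = -7) = -7 (attained at k = 2)
  C[2][2] = min over k of (A[2][0] + B[0][2] = 8 + 3 = 11, A[2][1] + B[1][2] = 10 + -2 = 8, A[2][2] + B[2][2] = -5 + -2 = -7) = -7 (attained at k = 2)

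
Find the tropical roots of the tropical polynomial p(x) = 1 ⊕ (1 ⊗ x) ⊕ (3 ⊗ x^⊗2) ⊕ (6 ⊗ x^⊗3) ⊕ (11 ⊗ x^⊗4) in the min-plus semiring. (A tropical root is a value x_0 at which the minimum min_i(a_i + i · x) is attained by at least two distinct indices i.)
Roots: {-5, -3, -2, 0}

Each tropical root is a break point of the lower envelope of the lines y = a_i + i · x (there are 5 lines, with slopes 0, 1, ..., 4). Only the lines that attain the minimum somewhere contribute to roots; other lines are dominated. Here the surviving (envelope) indices are i = 4, i = 3, i = 2, i = 1, i = 0.
Intersections between consecutive envelope lines give the roots: for adjacent envelope indices i < j the intersection is x = (a_i − a_j) / (j − i). Reading off the sorted break points: {-5, -3, -2, 0}.
Verification: at each break x_0, at least two indices attain the minimum of min_i(a_i + i · x_0).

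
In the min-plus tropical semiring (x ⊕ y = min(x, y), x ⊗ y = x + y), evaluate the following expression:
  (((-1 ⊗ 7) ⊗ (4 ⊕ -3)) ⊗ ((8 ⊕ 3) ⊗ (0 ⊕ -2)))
(((-1 ⊗ 7) ⊗ (4 ⊕ -3)) ⊗ ((8 ⊕ 3) ⊗ (0 ⊕ -2))) = 4

Expand innermost to outermost. Recall ⊕ takes the minimum of its arguments and ⊗ takes their sum. Working out the expression (((-1 ⊗ 7) ⊗ (4 ⊕ -3)) ⊗ ((8 ⊕ 3) ⊗ (0 ⊕ -2))) gives 4.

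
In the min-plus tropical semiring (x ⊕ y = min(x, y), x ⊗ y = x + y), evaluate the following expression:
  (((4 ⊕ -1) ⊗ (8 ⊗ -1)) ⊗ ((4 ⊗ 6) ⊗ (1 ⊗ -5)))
(((4 ⊕ -1) ⊗ (8 ⊗ -1)) ⊗ ((4 ⊗ 6) ⊗ (1 ⊗ -5))) = 12

Expand innermost to outermost. Recall ⊕ takes the minimum of its arguments and ⊗ takes their sum. Working out the expression (((4 ⊕ -1) ⊗ (8 ⊗ -1)) ⊗ ((4 ⊗ 6) ⊗ (1 ⊗ -5))) gives 12.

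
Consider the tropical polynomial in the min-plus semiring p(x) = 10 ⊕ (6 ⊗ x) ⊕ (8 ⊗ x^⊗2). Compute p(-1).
p(-1) = 5

A tropical monomial a ⊗ x^⊗i evaluates to a + i · x. Evaluating each term at x = -1:
  Term 0 contributes 10 + 0 · -1 = 10
  Term 1 contributes 6 + 1 · -1 = 5
  Term 2 contributes 8 + 2 · -1 = 6
p(-1) = ⊕ of these = min[10, 5, 6] = 5.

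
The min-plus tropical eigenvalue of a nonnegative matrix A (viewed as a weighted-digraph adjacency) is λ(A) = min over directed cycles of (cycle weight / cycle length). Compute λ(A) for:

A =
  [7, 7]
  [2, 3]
λ(A) = 3

Enumerate directed cycles and compute their means (weight / length). Sample:
  cycle 0 → 0: weight = 7, length = 1, mean = 7/1 ≈ 7.000
  cycle 1 → 1: weight = 3, length = 1, mean = 3/1 ≈ 3.000
  cycle 0 → 1 → 0: weight = 9, length = 2, mean = 9/2 ≈ 4.500
  cycle 1 → 0 → 1: weight = 9, length = 2, mean = 9/2 ≈ 4.500
Minimum mean = 3.000, attained e.g. along the cycle 1 → 1 with weight 3 and length 1. So λ(A) = 3/1 = 3.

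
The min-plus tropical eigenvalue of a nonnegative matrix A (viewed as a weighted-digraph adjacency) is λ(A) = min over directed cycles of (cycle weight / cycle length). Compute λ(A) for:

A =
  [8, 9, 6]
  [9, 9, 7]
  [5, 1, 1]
λ(A) = 1

Enumerate directed cycles and compute their means (weight / length). Sample:
  cycle 0 → 0: weight = 8, length = 1, mean = 8/1 ≈ 8.000
  cycle 1 → 1: weight = 9, length = 1, mean = 9/1 ≈ 9.000
  cycle 2 → 2: weight = 1, length = 1, mean = 1/1 ≈ 1.000
  cycle 0 → 1 → 0: weight = 18, length = 2, mean = 18/2 ≈ 9.000
  cycle 0 → 2 → 0: weight = 11, length = 2, mean = 11/2 ≈ 5.500
  cycle 1 → 0 → 1: weight = 18, length = 2, mean = 18/2 ≈ 9.000
Minimum mean = 1.000, attained e.g. along the cycle 2 → 2 with weight 1 and length 1. So λ(A) = 1/1 = 1.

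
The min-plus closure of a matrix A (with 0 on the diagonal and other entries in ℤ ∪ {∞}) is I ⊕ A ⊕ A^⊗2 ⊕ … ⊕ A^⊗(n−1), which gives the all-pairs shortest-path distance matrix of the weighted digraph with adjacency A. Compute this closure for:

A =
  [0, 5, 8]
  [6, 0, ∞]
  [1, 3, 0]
Closure =
  [0, 5, 8]
  [6, 0, 14]
  [1, 3, 0]

This is the Floyd-Warshall all-pairs shortest-path computation. For each intermediate vertex k = 0, 1, …, 2, update dist[i][j] ← min(dist[i][j], dist[i][k] + dist[k][j]). The final matrix gives, for each (i, j), the minimum total weight of any directed path from i to j (possibly empty when i = j).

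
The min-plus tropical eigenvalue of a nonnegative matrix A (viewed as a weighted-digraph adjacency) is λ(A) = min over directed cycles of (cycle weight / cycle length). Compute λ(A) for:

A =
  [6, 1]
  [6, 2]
λ(A) = 2

Enumerate directed cycles and compute their means (weight / length). Sample:
  cycle 0 → 0: weight = 6, length = 1, mean = 6/1 ≈ 6.000
  cycle 1 → 1: weight = 2, length = 1, mean = 2/1 ≈ 2.000
  cycle 0 → 1 → 0: weight = 7, length = 2, mean = 7/2 ≈ 3.500
  cycle 1 → 0 → 1: weight = 7, length = 2, mean = 7/2 ≈ 3.500
Minimum mean = 2.000, attained e.g. along the cycle 1 → 1 with weight 2 and length 1. So λ(A) = 2/1 = 2.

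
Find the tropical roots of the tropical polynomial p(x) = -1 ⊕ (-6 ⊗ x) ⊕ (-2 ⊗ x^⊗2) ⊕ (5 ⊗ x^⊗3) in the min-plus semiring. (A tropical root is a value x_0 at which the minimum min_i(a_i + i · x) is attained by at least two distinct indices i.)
Roots: {-7, -4, 5}

Each tropical root is a break point of the lower envelope of the lines y = a_i + i · x (there are 4 lines, with slopes 0, 1, ..., 3). Only the lines that attain the minimum somewhere contribute to roots; other lines are dominated. Here the surviving (envelope) indices are i = 3, i = 2, i = 1, i = 0.
Intersections between consecutive envelope lines give the roots: for adjacent envelope indices i < j the intersection is x = (a_i − a_j) / (j − i). Reading off the sorted break points: {-7, -4, 5}.
Verification: at each break x_0, at least two indices attain the minimum of min_i(a_i + i · x_0).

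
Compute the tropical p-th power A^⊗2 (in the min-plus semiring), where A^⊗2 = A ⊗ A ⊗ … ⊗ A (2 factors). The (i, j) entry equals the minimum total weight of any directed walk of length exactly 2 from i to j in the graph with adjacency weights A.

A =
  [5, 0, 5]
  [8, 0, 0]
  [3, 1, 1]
A^⊗2 =
  [8, 0, 0]
  [3, 0, 0]
  [4, 1, 1]

Each entry (A^⊗2)_ij equals the minimum over all length-2 walks i = v_0 → v_1 → … → v_2 = j of Σ_t A[v_t][v_{t+1}]. For example, for (i, j) = (0, 2) we minimise over 3 possible intermediate vertex sequences; the minimum is 0, attained along the walk 0 → 1 → 2.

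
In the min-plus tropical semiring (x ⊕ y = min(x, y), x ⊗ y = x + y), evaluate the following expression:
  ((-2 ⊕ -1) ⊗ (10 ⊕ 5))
((-2 ⊕ -1) ⊗ (10 ⊕ 5)) = 3

Expand innermost to outermost. Recall ⊕ takes the minimum of its arguments and ⊗ takes their sum. Working out the expression ((-2 ⊕ -1) ⊗ (10 ⊕ 5)) gives 3.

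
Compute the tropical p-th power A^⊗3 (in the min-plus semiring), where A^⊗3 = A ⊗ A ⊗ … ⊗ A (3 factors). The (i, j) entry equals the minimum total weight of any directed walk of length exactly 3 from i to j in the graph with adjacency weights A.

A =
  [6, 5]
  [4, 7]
A^⊗3 =
  [15, 14]
  [13, 15]

Each entry (A^⊗3)_ij equals the minimum over all length-3 walks i = v_0 → v_1 → … → v_3 = j of Σ_t A[v_t][v_{t+1}]. For example, for (i, j) = (0, 1) we minimise over 4 possible intermediate vertex sequences; the minimum is 14, attained along the walk 0 → 1 → 0 → 1.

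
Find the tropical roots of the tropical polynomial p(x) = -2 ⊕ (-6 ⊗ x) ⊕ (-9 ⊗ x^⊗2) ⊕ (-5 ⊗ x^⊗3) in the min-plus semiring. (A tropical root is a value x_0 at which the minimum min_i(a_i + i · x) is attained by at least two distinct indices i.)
Roots: {-4, 3, 4}

Each tropical root is a break point of the lower envelope of the lines y = a_i + i · x (there are 4 lines, with slopes 0, 1, ..., 3). Only the lines that attain the minimum somewhere contribute to roots; other lines are dominated. Here the surviving (envelope) indices are i = 3, i = 2, i = 1, i = 0.
Intersections between consecutive envelope lines give the roots: for adjacent envelope indices i < j the intersection is x = (a_i − a_j) / (j − i). Reading off the sorted break points: {-4, 3, 4}.
Verification: at each break x_0, at least two indices attain the minimum of min_i(a_i + i · x_0).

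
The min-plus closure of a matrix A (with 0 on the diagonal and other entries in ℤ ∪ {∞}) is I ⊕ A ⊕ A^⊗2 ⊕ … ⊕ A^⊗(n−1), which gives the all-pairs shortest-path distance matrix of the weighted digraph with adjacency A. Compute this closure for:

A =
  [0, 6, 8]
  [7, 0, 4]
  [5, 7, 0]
Closure =
  [0, 6, 8]
  [7, 0, 4]
  [5, 7, 0]

This is the Floyd-Warshall all-pairs shortest-path computation. For each intermediate vertex k = 0, 1, …, 2, update dist[i][j] ← min(dist[i][j], dist[i][k] + dist[k][j]). The final matrix gives, for each (i, j), the minimum total weight of any directed path from i to j (possibly empty when i = j).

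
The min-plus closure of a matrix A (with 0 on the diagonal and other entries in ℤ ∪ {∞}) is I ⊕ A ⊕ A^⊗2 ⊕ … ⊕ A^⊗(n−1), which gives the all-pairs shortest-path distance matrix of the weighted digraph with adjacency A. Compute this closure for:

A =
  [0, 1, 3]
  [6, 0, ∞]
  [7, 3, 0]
Closure =
  [0, 1, 3]
  [6, 0, 9]
  [7, 3, 0]

This is the Floyd-Warshall all-pairs shortest-path computation. For each intermediate vertex k = 0, 1, …, 2, update dist[i][j] ← min(dist[i][j], dist[i][k] + dist[k][j]). The final matrix gives, for each (i, j), the minimum total weight of any directed path from i to j (possibly empty when i = j).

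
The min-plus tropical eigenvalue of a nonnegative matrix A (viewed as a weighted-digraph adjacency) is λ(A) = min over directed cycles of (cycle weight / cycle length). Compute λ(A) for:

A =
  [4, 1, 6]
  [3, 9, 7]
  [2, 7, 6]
λ(A) = 2

Enumerate directed cycles and compute their means (weight / length). Sample:
  cycle 0 → 0: weight = 4, length = 1, mean = 4/1 ≈ 4.000
  cycle 1 → 1: weight = 9, length = 1, mean = 9/1 ≈ 9.000
  cycle 2 → 2: weight = 6, length = 1, mean = 6/1 ≈ 6.000
  cycle 0 → 1 → 0: weight = 4, length = 2, mean = 4/2 ≈ 2.000
  cycle 0 → 2 → 0: weight = 8, length = 2, mean = 8/2 ≈ 4.000
  cycle 1 → 0 → 1: weight = 4, length = 2, mean = 4/2 ≈ 2.000
Minimum mean = 2.000, attained e.g. along the cycle 0 → 1 → 0 with weight 4 and length 2. So λ(A) = 4/2 = 2.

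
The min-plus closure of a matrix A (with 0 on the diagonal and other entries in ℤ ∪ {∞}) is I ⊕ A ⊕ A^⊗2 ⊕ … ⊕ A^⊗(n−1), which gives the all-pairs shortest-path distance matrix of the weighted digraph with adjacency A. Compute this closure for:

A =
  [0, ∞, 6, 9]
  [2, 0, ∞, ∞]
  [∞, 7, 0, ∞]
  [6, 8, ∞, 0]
Closure =
  [0, 13, 6, 9]
  [2, 0, 8, 11]
  [9, 7, 0, 18]
  [6, 8, 12, 0]

This is the Floyd-Warshall all-pairs shortest-path computation. For each intermediate vertex k = 0, 1, …, 3, update dist[i][j] ← min(dist[i][j], dist[i][k] + dist[k][j]). The final matrix gives, for each (i, j), the minimum total weight of any directed path from i to j (possibly empty when i = j).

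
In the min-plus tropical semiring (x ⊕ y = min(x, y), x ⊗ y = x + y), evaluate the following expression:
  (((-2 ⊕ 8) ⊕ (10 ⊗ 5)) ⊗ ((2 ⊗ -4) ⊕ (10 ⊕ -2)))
(((-2 ⊕ 8) ⊕ (10 ⊗ 5)) ⊗ ((2 ⊗ -4) ⊕ (10 ⊕ -2))) = -4

Expand innermost to outermost. Recall ⊕ takes the minimum of its arguments and ⊗ takes their sum. Working out the expression (((-2 ⊕ 8) ⊕ (10 ⊗ 5)) ⊗ ((2 ⊗ -4) ⊕ (10 ⊕ -2))) gives -4.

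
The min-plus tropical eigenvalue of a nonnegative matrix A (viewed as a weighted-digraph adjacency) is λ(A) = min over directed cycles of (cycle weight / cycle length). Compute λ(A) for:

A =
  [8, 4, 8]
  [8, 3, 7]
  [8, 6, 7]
λ(A) = 3

Enumerate directed cycles and compute their means (weight / length). Sample:
  cycle 0 → 0: weight = 8, length = 1, mean = 8/1 ≈ 8.000
  cycle 1 → 1: weight = 3, length = 1, mean = 3/1 ≈ 3.000
  cycle 2 → 2: weight = 7, length = 1, mean = 7/1 ≈ 7.000
  cycle 0 → 1 → 0: weight = 12, length = 2, mean = 12/2 ≈ 6.000
  cycle 0 → 2 → 0: weight = 16, length = 2, mean = 16/2 ≈ 8.000
  cycle 1 → 0 → 1: weight = 12, length = 2, mean = 12/2 ≈ 6.000
Minimum mean = 3.000, attained e.g. along the cycle 1 → 1 with weight 3 and length 1. So λ(A) = 3/1 = 3.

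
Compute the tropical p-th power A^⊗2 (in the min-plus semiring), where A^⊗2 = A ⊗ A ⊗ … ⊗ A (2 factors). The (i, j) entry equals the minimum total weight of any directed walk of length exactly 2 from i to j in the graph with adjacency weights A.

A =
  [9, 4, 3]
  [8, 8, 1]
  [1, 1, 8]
A^⊗2 =
  [4, 4, 5]
  [2, 2, 9]
  [9, 5, 2]

Each entry (A^⊗2)_ij equals the minimum over all length-2 walks i = v_0 → v_1 → … → v_2 = j of Σ_t A[v_t][v_{t+1}]. For example, for (i, j) = (0, 2) we minimise over 3 possible intermediate vertex sequences; the minimum is 5, attained along the walk 0 → 1 → 2.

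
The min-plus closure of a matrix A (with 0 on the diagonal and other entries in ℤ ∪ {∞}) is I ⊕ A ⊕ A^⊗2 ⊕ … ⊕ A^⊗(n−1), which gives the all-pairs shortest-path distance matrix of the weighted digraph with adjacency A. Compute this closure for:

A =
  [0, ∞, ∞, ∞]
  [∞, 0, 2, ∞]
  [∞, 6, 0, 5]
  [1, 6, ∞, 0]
Closure =
  [0, ∞, ∞, ∞]
  [8, 0, 2, 7]
  [6, 6, 0, 5]
  [1, 6, 8, 0]

This is the Floyd-Warshall all-pairs shortest-path computation. For each intermediate vertex k = 0, 1, …, 3, update dist[i][j] ← min(dist[i][j], dist[i][k] + dist[k][j]). The final matrix gives, for each (i, j), the minimum total weight of any directed path from i to j (possibly empty when i = j).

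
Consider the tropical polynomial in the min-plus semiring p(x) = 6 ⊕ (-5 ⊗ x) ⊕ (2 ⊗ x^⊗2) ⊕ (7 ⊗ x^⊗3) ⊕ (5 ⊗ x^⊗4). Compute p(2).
p(2) = -3

A tropical monomial a ⊗ x^⊗i evaluates to a + i · x. Evaluating each term at x = 2:
  Term 0 contributes 6 + 0 · 2 = 6
  Term 1 contributes -5 + 1 · 2 = -3
  Term 2 contributes 2 + 2 · 2 = 6
  Term 3 contributes 7 + 3 · 2 = 13
  Term 4 contributes 5 + 4 · 2 = 13
p(2) = ⊕ of these = min[6, -3, 6, 13, 13] = -3.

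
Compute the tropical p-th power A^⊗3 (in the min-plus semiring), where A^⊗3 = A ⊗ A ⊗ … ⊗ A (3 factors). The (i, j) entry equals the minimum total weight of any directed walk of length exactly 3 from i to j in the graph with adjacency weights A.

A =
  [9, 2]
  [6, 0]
A^⊗3 =
  [8, 2]
  [6, 0]

Each entry (A^⊗3)_ij equals the minimum over all length-3 walks i = v_0 → v_1 → … → v_3 = j of Σ_t A[v_t][v_{t+1}]. For example, for (i, j) = (0, 1) we minimise over 4 possible intermediate vertex sequences; the minimum is 2, attained along the walk 0 → 1 → 1 → 1.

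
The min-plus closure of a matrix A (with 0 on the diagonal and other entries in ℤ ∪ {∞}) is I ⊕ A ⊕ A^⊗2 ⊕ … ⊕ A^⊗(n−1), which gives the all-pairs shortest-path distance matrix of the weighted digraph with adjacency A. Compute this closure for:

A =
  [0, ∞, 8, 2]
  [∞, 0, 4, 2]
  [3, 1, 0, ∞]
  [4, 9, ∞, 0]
Closure =
  [0, 9, 8, 2]
  [6, 0, 4, 2]
  [3, 1, 0, 3]
  [4, 9, 12, 0]

This is the Floyd-Warshall all-pairs shortest-path computation. For each intermediate vertex k = 0, 1, …, 3, update dist[i][j] ← min(dist[i][j], dist[i][k] + dist[k][j]). The final matrix gives, for each (i, j), the minimum total weight of any directed path from i to j (possibly empty when i = j).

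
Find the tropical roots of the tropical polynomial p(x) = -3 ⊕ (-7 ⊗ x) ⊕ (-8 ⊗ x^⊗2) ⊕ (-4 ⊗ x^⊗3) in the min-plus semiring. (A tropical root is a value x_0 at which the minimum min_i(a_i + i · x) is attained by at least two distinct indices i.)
Roots: {-4, 1, 4}

Each tropical root is a break point of the lower envelope of the lines y = a_i + i · x (there are 4 lines, with slopes 0, 1, ..., 3). Only the lines that attain the minimum somewhere contribute to roots; other lines are dominated. Here the surviving (envelope) indices are i = 3, i = 2, i = 1, i = 0.
Intersections between consecutive envelope lines give the roots: for adjacent envelope indices i < j the intersection is x = (a_i − a_j) / (j − i). Reading off the sorted break points: {-4, 1, 4}.
Verification: at each break x_0, at least two indices attain the minimum of min_i(a_i + i · x_0).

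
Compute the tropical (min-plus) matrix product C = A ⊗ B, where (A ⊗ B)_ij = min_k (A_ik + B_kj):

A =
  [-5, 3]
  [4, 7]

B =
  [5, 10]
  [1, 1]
A ⊗ B =
  [0, 4]
  [8, 8]

Apply the min-plus product entry-by-entry:
  C[0][0] = min over k of (A[0][0] + B[0][0] = -5 + 5 = 0, A[0][1] + B[1][0] = 3 + 1 = 4) = 0 (attained at k = 0)
  C[0][1] = min over k of (A[0][0] + B[0][1] = -5 + 10 = 5, A[0][1] + B[1][1] = 3 + 1 = 4) = 4 (attained at k = 1)
  C[1][0] = min over k of (A[1][0] + B[0][0] = 4 + 5 = 9, A[1][1] + B[1][0] = 7 + 1 = 8) = 8 (attained at k = 1)
  C[1][1] = min over k of (A[1][0] + B[0][1] = 4 + 10 = 14, A[1][1] + B[1][1] = 7 + 1 = 8) = 8 (attained at k = 1)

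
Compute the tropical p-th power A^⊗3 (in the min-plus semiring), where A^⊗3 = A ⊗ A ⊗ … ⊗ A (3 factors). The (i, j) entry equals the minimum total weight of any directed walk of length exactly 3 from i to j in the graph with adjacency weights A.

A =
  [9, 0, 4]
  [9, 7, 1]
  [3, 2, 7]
A^⊗3 =
  [4, 3, 7]
  [11, 4, 4]
  [6, 5, 4]

Each entry (A^⊗3)_ij equals the minimum over all length-3 walks i = v_0 → v_1 → … → v_3 = j of Σ_t A[v_t][v_{t+1}]. For example, for (i, j) = (0, 2) we minimise over 9 possible intermediate vertex sequences; the minimum is 7, attained along the walk 0 → 2 → 1 → 2.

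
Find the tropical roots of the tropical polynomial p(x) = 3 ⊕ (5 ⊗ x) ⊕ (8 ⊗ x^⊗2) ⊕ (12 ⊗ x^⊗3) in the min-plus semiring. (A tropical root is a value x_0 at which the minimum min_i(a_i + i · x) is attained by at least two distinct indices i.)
Roots: {-4, -3, -2}

Each tropical root is a break point of the lower envelope of the lines y = a_i + i · x (there are 4 lines, with slopes 0, 1, ..., 3). Only the lines that attain the minimum somewhere contribute to roots; other lines are dominated. Here the surviving (envelope) indices are i = 3, i = 2, i = 1, i = 0.
Intersections between consecutive envelope lines give the roots: for adjacent envelope indices i < j the intersection is x = (a_i − a_j) / (j − i). Reading off the sorted break points: {-4, -3, -2}.
Verification: at each break x_0, at least two indices attain the minimum of min_i(a_i + i · x_0).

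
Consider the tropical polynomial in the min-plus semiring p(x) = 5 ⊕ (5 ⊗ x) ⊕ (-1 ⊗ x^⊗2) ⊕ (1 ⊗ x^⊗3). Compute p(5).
p(5) = 5

A tropical monomial a ⊗ x^⊗i evaluates to a + i · x. Evaluating each term at x = 5:
  Term 0 contributes 5 + 0 · 5 = 5
  Term 1 contributes 5 + 1 · 5 = 10
  Term 2 contributes -1 + 2 · 5 = 9
  Term 3 contributes 1 + 3 · 5 = 16
p(5) = ⊕ of these = min[5, 10, 9, 16] = 5.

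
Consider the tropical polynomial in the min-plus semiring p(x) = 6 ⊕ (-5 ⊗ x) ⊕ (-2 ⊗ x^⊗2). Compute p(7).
p(7) = 2

A tropical monomial a ⊗ x^⊗i evaluates to a + i · x. Evaluating each term at x = 7:
  Term 0 contributes 6 + 0 · 7 = 6
  Term 1 contributes -5 + 1 · 7 = 2
  Term 2 contributes -2 + 2 · 7 = 12
p(7) = ⊕ of these = min[6, 2, 12] = 2.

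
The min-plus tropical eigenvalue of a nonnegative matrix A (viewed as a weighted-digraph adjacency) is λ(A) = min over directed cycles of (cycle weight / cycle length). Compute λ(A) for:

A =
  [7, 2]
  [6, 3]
λ(A) = 3

Enumerate directed cycles and compute their means (weight / length). Sample:
  cycle 0 → 0: weight = 7, length = 1, mean = 7/1 ≈ 7.000
  cycle 1 → 1: weight = 3, length = 1, mean = 3/1 ≈ 3.000
  cycle 0 → 1 → 0: weight = 8, length = 2, mean = 8/2 ≈ 4.000
  cycle 1 → 0 → 1: weight = 8, length = 2, mean = 8/2 ≈ 4.000
Minimum mean = 3.000, attained e.g. along the cycle 1 → 1 with weight 3 and length 1. So λ(A) = 3/1 = 3.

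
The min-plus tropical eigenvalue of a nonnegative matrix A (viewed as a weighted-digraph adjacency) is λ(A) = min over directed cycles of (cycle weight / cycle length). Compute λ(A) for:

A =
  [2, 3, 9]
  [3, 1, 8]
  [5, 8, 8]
λ(A) = 1

Enumerate directed cycles and compute their means (weight / length). Sample:
  cycle 0 → 0: weight = 2, length = 1, mean = 2/1 ≈ 2.000
  cycle 1 → 1: weight = 1, length = 1, mean = 1/1 ≈ 1.000
  cycle 2 → 2: weight = 8, length = 1, mean = 8/1 ≈ 8.000
  cycle 0 → 1 → 0: weight = 6, length = 2, mean = 6/2 ≈ 3.000
  cycle 0 → 2 → 0: weight = 14, length = 2, mean = 14/2 ≈ 7.000
  cycle 1 → 0 → 1: weight = 6, length = 2, mean = 6/2 ≈ 3.000
Minimum mean = 1.000, attained e.g. along the cycle 1 → 1 with weight 1 and length 1. So λ(A) = 1/1 = 1.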